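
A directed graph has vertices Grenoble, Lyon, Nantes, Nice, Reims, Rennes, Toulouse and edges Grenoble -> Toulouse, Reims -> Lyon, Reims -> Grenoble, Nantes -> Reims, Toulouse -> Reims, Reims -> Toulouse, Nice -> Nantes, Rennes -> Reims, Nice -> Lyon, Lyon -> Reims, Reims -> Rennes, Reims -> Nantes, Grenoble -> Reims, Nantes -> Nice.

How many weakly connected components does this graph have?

From Grenoble: component {Grenoble, Lyon, Nantes, Nice, Reims, Rennes, Toulouse}.
That's 1 component.

1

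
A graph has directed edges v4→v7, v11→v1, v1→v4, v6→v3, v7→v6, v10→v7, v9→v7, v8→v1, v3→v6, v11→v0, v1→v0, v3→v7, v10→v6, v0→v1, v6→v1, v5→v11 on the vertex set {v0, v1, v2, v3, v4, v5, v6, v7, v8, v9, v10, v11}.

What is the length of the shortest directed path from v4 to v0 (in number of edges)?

4

Distance 0: v4.
Distance 1: v7.
Distance 2: v6.
Distance 3: v1, v3.
Distance 4: v0 — contains v0.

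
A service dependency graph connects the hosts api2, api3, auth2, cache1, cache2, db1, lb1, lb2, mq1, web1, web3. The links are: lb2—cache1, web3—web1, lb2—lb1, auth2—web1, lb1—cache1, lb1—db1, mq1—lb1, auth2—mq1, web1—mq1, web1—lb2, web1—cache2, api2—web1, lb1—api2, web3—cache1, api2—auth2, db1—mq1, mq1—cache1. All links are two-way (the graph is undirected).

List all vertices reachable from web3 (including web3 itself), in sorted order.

api2, auth2, cache1, cache2, db1, lb1, lb2, mq1, web1, web3

Start at web3.
Its neighbours: cache1, web1.
Then their neighbours: api2, auth2, cache2, lb1, lb2, mq1.
Then next layer: db1.
Nothing further is reachable.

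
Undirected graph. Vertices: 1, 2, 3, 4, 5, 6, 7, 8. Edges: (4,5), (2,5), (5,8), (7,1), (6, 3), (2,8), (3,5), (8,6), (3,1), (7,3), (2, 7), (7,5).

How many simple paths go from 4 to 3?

4–5–2–7–1–3
4–5–2–7–3
4–5–2–8–6–3
4–5–3
4–5–7–1–3
4–5–7–2–8–6–3
4–5–7–3
4–5–8–2–7–1–3
4–5–8–2–7–3
4–5–8–6–3

10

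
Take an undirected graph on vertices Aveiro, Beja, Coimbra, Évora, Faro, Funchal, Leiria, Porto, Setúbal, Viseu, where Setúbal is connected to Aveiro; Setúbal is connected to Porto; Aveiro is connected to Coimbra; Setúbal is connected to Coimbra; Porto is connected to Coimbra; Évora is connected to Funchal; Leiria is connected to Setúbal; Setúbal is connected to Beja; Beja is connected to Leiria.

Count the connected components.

From Aveiro: component {Aveiro, Beja, Coimbra, Leiria, Porto, Setúbal}.
From Évora: component {Évora, Funchal}.
From Faro: component {Faro}.
From Viseu: component {Viseu}.
That's 4 components.

4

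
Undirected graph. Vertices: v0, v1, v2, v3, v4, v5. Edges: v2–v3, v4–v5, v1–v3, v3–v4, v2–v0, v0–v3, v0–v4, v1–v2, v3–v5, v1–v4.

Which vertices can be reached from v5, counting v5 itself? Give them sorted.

v0, v1, v2, v3, v4, v5

Start at v5.
Its neighbours: v3, v4.
Then their neighbours: v0, v1, v2.
Every vertex is now reached.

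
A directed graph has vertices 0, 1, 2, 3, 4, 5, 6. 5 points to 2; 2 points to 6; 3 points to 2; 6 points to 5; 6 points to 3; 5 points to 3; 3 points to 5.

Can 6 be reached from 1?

1 has no outgoing edges, so nothing is reachable from it.

No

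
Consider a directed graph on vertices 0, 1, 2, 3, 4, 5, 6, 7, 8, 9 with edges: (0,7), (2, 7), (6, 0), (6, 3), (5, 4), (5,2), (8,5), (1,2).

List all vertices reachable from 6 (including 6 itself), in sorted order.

0, 3, 6, 7

Start at 6.
Its neighbours: 0, 3.
Then their neighbours: 7.
Nothing further is reachable.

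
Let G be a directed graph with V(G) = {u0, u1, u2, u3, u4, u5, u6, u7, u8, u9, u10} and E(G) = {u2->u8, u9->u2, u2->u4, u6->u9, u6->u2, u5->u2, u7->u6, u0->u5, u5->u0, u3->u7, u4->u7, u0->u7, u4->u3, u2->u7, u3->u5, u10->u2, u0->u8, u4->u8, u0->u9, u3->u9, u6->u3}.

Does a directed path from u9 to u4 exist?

Explore from u9.
Distance 1: reach u2.
Distance 2: reach u4, u7, u8.
Found u4.

Yes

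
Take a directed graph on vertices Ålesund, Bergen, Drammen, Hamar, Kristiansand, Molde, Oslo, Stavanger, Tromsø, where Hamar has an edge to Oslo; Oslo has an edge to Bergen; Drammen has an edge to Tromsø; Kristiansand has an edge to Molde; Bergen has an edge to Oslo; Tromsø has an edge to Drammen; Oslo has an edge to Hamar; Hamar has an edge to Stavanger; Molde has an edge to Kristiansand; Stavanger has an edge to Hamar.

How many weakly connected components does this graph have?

From Ålesund: component {Ålesund}.
From Bergen: component {Bergen, Hamar, Oslo, Stavanger}.
From Drammen: component {Drammen, Tromsø}.
From Kristiansand: component {Kristiansand, Molde}.
That's 4 components.

4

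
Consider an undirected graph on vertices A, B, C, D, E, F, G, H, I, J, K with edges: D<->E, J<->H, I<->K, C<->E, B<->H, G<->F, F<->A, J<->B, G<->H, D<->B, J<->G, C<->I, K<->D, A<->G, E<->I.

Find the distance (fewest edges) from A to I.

Distance 0: A.
Distance 1: F, G.
Distance 2: H, J.
Distance 3: B.
Distance 4: D.
Distance 5: E, K.
Distance 6: C, I — contains I.

6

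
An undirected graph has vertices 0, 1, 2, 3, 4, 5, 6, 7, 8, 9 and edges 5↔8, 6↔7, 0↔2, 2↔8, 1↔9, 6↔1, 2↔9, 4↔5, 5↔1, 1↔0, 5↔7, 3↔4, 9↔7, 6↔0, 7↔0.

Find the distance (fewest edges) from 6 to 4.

3

Distance 0: 6.
Distance 1: 0, 1, 7.
Distance 2: 2, 5, 9.
Distance 3: 4, 8 — contains 4.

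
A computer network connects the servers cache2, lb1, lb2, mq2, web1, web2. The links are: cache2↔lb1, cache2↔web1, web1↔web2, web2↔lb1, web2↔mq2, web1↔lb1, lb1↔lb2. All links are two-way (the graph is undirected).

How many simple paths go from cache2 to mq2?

cache2–lb1–web1–web2–mq2
cache2–lb1–web2–mq2
cache2–web1–lb1–web2–mq2
cache2–web1–web2–mq2

4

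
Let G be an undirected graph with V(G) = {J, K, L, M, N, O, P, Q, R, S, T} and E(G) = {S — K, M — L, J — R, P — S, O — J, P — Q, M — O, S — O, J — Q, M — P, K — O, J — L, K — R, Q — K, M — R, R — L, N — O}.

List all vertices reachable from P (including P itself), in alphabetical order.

Start at P.
Its neighbours: M, Q, S.
Then their neighbours: J, K, L, O, R.
Then next layer: N.
Nothing further is reachable.

J, K, L, M, N, O, P, Q, R, S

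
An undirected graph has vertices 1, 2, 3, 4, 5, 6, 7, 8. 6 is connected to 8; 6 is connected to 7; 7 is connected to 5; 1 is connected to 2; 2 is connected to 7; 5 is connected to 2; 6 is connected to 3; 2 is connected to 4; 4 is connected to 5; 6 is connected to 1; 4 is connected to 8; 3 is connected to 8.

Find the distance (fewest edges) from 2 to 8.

Distance 0: 2.
Distance 1: 1, 4, 5, 7.
Distance 2: 6, 8 — contains 8.

2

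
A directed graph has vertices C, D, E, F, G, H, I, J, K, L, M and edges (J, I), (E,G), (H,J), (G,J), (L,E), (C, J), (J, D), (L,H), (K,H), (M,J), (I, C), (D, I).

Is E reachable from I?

Explore from I.
Distance 1: reach C.
Distance 2: reach J.
Distance 3: reach D.
The search from I is exhausted; no directed path reaches E.

No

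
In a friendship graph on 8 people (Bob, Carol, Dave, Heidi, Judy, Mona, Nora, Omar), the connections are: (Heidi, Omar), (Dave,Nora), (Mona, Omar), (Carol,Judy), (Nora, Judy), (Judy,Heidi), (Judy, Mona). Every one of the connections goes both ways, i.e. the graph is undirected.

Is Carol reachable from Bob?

No

Bob has no edges, so nothing is reachable from it.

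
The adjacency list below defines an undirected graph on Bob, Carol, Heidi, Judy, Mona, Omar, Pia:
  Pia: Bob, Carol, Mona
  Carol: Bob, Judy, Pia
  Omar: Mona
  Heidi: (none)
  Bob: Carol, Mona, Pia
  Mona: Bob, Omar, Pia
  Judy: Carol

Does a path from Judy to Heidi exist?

Explore from Judy.
Distance 1: reach Carol.
Distance 2: reach Bob, Pia.
Distance 3: reach Mona.
Distance 4: reach Omar.
The search is exhausted without reaching Heidi; it lies in a different component.

No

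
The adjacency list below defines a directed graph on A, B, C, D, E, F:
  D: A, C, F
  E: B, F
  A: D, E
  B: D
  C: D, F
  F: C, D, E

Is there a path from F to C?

Explore from F.
Distance 1: reach C, D, E.
Found C.

Yes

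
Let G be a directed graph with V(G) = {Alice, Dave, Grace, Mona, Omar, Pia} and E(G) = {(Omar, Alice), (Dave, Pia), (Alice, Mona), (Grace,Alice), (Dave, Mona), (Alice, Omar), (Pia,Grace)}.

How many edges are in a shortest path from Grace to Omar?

Distance 0: Grace.
Distance 1: Alice.
Distance 2: Mona, Omar — contains Omar.

2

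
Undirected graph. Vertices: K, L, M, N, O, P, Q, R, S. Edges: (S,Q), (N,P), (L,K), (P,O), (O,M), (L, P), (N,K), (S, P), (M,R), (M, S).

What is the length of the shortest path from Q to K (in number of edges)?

Distance 0: Q.
Distance 1: S.
Distance 2: M, P.
Distance 3: L, N, O, R.
Distance 4: K — contains K.

4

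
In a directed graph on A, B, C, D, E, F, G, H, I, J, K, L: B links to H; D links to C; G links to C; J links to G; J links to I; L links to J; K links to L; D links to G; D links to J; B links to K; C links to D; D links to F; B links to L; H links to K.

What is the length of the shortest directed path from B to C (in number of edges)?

Distance 0: B.
Distance 1: H, K, L.
Distance 2: J.
Distance 3: G, I.
Distance 4: C — contains C.

4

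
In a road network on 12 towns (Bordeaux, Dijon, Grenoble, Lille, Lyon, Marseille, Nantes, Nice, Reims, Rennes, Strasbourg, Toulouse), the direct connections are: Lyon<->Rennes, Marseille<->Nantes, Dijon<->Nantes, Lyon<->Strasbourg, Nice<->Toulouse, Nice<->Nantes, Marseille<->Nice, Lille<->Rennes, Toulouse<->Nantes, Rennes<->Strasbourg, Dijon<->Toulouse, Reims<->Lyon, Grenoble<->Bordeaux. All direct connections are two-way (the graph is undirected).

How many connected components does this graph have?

From Bordeaux: component {Bordeaux, Grenoble}.
From Dijon: component {Dijon, Marseille, Nantes, Nice, Toulouse}.
From Lille: component {Lille, Lyon, Reims, Rennes, Strasbourg}.
That's 3 components.

3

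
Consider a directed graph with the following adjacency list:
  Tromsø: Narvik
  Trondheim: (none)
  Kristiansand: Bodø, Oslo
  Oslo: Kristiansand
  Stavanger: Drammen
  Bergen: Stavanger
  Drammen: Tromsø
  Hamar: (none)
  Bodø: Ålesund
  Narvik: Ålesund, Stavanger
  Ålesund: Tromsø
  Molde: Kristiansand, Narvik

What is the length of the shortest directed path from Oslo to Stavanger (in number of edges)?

6

Distance 0: Oslo.
Distance 1: Kristiansand.
Distance 2: Bodø.
Distance 3: Ålesund.
Distance 4: Tromsø.
Distance 5: Narvik.
Distance 6: Stavanger — contains Stavanger.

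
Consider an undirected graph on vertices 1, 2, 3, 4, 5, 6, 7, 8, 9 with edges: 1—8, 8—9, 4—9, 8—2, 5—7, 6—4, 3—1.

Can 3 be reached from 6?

Explore from 6.
Distance 1: reach 4.
Distance 2: reach 9.
Distance 3: reach 8.
Distance 4: reach 1, 2.
Distance 5: reach 3.
Found 3.

Yes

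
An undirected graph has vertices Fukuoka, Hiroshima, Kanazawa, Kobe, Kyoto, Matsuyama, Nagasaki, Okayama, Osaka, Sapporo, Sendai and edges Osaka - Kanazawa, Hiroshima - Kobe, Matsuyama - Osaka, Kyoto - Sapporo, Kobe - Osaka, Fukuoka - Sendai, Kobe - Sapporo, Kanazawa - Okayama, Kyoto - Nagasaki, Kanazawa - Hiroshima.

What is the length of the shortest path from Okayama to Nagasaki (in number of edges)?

Distance 0: Okayama.
Distance 1: Kanazawa.
Distance 2: Hiroshima, Osaka.
Distance 3: Kobe, Matsuyama.
Distance 4: Sapporo.
Distance 5: Kyoto.
Distance 6: Nagasaki — contains Nagasaki.

6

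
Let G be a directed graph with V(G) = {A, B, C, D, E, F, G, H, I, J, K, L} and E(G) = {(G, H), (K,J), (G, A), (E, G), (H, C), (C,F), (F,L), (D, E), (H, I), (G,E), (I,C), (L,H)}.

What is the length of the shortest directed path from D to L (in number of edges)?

6

Distance 0: D.
Distance 1: E.
Distance 2: G.
Distance 3: A, H.
Distance 4: C, I.
Distance 5: F.
Distance 6: L — contains L.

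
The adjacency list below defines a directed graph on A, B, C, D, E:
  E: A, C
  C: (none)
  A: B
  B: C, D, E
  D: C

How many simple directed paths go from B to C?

B→C
B→D→C
B→E→C

3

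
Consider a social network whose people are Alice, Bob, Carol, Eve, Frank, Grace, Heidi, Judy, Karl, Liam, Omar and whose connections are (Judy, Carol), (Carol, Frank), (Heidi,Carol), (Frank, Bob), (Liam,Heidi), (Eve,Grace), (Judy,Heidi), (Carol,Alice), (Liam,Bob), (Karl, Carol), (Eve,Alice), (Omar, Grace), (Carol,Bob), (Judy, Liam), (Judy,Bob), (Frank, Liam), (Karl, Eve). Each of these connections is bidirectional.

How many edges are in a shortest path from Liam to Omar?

Distance 0: Liam.
Distance 1: Bob, Frank, Heidi, Judy.
Distance 2: Carol.
Distance 3: Alice, Karl.
Distance 4: Eve.
Distance 5: Grace.
Distance 6: Omar — contains Omar.

6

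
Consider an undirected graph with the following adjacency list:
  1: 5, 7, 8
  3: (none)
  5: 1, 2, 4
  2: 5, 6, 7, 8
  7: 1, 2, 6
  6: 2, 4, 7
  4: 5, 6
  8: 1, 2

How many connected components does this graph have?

2

From 1: component {1, 2, 4, 5, 6, 7, 8}.
From 3: component {3}.
That's 2 components.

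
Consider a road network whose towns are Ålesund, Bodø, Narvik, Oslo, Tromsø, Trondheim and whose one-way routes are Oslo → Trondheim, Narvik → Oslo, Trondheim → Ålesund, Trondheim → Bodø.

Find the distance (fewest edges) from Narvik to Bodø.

3

Distance 0: Narvik.
Distance 1: Oslo.
Distance 2: Trondheim.
Distance 3: Ålesund, Bodø — contains Bodø.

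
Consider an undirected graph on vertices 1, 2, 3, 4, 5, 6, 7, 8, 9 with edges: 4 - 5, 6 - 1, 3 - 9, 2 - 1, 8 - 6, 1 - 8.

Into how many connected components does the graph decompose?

From 1: component {1, 2, 6, 8}.
From 3: component {3, 9}.
From 4: component {4, 5}.
From 7: component {7}.
That's 4 components.

4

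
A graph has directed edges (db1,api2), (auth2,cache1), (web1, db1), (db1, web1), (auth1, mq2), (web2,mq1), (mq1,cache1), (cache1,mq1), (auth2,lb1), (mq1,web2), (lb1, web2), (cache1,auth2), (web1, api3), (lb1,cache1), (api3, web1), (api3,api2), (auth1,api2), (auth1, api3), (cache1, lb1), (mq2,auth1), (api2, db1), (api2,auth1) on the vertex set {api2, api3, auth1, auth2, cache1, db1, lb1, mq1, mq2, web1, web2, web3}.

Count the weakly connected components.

3

From api2: component {api2, api3, auth1, db1, mq2, web1}.
From auth2: component {auth2, cache1, lb1, mq1, web2}.
From web3: component {web3}.
That's 3 components.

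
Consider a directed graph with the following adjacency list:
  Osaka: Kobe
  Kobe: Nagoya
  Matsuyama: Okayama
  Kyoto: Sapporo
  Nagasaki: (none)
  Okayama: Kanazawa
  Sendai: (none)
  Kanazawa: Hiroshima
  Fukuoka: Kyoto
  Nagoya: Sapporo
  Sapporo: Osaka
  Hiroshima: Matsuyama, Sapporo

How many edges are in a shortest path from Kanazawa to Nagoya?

Distance 0: Kanazawa.
Distance 1: Hiroshima.
Distance 2: Matsuyama, Sapporo.
Distance 3: Okayama, Osaka.
Distance 4: Kobe.
Distance 5: Nagoya — contains Nagoya.

5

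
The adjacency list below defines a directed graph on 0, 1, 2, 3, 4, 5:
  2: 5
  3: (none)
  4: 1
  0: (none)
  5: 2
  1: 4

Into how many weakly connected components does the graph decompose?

From 0: component {0}.
From 1: component {1, 4}.
From 2: component {2, 5}.
From 3: component {3}.
That's 4 components.

4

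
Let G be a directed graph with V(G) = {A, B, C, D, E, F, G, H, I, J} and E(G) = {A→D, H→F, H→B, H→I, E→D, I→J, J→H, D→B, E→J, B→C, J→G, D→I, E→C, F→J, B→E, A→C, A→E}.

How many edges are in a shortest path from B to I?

3

Distance 0: B.
Distance 1: C, E.
Distance 2: D, J.
Distance 3: G, H, I — contains I.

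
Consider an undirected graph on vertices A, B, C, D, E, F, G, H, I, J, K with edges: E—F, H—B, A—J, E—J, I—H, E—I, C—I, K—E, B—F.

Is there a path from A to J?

Yes

Explore from A.
Distance 1: reach J.
Found J.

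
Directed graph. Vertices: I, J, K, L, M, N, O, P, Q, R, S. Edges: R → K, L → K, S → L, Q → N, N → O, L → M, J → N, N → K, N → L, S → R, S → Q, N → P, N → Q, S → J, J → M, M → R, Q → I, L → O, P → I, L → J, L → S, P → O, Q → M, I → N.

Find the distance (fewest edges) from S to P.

3

Distance 0: S.
Distance 1: J, L, Q, R.
Distance 2: I, K, M, N, O.
Distance 3: P — contains P.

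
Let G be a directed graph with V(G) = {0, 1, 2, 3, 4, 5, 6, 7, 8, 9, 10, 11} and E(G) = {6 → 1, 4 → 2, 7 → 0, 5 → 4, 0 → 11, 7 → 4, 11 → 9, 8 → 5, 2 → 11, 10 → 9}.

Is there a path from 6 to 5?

No

Explore from 6.
Distance 1: reach 1.
The search from 6 is exhausted; no directed path reaches 5.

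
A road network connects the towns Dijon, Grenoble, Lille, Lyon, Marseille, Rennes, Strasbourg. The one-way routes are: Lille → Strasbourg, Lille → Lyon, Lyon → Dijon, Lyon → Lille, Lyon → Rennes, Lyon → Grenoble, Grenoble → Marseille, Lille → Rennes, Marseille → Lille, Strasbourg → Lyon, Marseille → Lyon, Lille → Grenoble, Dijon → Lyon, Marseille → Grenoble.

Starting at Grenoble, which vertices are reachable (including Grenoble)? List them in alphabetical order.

Start at Grenoble.
Its neighbours: Marseille.
Then their neighbours: Lille, Lyon.
Then next layer: Dijon, Rennes, Strasbourg.
Every vertex is now reached.

Dijon, Grenoble, Lille, Lyon, Marseille, Rennes, Strasbourg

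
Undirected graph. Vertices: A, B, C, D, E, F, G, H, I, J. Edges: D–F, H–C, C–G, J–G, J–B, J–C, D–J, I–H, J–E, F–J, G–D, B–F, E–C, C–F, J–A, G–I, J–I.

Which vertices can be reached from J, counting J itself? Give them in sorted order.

Start at J.
Its neighbours: A, B, C, D, E, F, G, I.
Then their neighbours: H.
Every vertex is now reached.

A, B, C, D, E, F, G, H, I, J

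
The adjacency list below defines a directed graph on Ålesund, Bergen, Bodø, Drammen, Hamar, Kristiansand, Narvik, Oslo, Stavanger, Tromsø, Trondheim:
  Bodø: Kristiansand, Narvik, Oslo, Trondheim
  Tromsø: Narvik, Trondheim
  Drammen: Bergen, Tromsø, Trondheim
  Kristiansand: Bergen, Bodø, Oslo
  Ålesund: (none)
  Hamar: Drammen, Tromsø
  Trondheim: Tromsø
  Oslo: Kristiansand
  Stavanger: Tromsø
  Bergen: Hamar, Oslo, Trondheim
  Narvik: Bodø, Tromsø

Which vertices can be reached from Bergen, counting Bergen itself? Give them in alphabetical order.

Bergen, Bodø, Drammen, Hamar, Kristiansand, Narvik, Oslo, Tromsø, Trondheim

Start at Bergen.
Its neighbours: Hamar, Oslo, Trondheim.
Then their neighbours: Drammen, Kristiansand, Tromsø.
Then next layer: Bodø, Narvik.
Nothing further is reachable.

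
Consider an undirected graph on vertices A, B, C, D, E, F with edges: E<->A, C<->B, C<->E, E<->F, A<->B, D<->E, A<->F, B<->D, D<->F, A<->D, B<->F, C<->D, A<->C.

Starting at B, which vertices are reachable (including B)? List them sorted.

A, B, C, D, E, F

Start at B.
Its neighbours: A, C, D, F.
Then their neighbours: E.
Every vertex is now reached.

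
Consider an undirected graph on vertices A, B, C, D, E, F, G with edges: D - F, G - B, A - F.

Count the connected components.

4

From A: component {A, D, F}.
From B: component {B, G}.
From C: component {C}.
From E: component {E}.
That's 4 components.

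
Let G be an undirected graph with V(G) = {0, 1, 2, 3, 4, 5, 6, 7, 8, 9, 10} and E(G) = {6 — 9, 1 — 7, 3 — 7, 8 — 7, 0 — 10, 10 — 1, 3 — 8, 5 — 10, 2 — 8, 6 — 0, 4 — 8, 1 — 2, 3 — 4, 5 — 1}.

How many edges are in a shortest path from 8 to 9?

Distance 0: 8.
Distance 1: 2, 3, 4, 7.
Distance 2: 1.
Distance 3: 5, 10.
Distance 4: 0.
Distance 5: 6.
Distance 6: 9 — contains 9.

6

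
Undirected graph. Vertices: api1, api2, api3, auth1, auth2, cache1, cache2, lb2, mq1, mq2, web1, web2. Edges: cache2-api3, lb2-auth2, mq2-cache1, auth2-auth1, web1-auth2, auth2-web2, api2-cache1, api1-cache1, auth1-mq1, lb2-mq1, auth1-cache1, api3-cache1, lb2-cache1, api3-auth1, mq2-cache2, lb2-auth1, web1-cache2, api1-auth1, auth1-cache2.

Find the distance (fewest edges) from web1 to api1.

Distance 0: web1.
Distance 1: auth2, cache2.
Distance 2: api3, auth1, lb2, mq2, web2.
Distance 3: api1, cache1, mq1 — contains api1.

3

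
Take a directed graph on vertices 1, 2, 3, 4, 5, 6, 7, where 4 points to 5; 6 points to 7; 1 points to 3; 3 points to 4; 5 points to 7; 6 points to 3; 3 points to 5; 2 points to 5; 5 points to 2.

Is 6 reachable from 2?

Explore from 2.
Distance 1: reach 5.
Distance 2: reach 7.
The search from 2 is exhausted; no directed path reaches 6.

No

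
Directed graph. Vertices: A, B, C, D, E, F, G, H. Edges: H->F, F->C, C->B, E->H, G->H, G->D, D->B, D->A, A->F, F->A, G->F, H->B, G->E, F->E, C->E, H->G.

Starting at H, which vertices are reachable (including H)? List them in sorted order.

A, B, C, D, E, F, G, H

Start at H.
Its neighbours: B, F, G.
Then their neighbours: A, C, D, E.
Every vertex is now reached.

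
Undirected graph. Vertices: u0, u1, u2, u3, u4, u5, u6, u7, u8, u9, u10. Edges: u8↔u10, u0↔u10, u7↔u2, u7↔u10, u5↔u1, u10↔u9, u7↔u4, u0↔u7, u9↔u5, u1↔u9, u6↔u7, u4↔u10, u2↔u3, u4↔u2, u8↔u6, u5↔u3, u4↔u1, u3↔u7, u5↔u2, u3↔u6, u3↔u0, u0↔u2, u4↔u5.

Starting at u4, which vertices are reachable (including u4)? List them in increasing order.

u0, u1, u2, u3, u4, u5, u6, u7, u8, u9, u10

Start at u4.
Its neighbours: u1, u2, u5, u7, u10.
Then their neighbours: u0, u3, u6, u8, u9.
Every vertex is now reached.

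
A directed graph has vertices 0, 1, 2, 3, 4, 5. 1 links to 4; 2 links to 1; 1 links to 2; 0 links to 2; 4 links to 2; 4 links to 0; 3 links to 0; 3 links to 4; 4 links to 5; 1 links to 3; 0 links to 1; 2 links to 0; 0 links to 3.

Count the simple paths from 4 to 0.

4→0
4→2→0
4→2→1→3→0

3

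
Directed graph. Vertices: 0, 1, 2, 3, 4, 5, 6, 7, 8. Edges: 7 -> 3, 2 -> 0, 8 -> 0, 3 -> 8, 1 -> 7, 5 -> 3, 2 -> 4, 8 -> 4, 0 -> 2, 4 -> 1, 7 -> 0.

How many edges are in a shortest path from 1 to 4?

4

Distance 0: 1.
Distance 1: 7.
Distance 2: 0, 3.
Distance 3: 2, 8.
Distance 4: 4 — contains 4.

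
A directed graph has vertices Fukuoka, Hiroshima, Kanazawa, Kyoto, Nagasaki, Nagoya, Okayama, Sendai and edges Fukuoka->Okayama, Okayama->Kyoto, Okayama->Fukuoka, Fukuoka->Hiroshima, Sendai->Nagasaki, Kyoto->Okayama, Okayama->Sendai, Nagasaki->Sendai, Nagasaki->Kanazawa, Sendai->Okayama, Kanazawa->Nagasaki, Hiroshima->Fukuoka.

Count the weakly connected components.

2

From Fukuoka: component {Fukuoka, Hiroshima, Kanazawa, Kyoto, Nagasaki, Okayama, Sendai}.
From Nagoya: component {Nagoya}.
That's 2 components.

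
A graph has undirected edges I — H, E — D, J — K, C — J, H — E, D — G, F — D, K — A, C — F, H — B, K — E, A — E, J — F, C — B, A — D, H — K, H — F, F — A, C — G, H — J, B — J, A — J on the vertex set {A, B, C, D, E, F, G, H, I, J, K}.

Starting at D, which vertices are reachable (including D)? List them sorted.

Start at D.
Its neighbours: A, E, F, G.
Then their neighbours: C, H, J, K.
Then next layer: B, I.
Every vertex is now reached.

A, B, C, D, E, F, G, H, I, J, K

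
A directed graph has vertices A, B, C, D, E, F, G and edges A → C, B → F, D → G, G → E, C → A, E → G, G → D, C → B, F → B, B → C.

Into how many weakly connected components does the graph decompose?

2

From A: component {A, B, C, F}.
From D: component {D, E, G}.
That's 2 components.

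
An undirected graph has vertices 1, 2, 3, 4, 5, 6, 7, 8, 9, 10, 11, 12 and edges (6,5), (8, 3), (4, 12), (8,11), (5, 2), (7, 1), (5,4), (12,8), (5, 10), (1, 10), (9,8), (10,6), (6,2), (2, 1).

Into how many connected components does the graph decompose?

1

From 1: component {1, 2, 3, 4, 5, 6, 7, 8, 9, 10, 11, 12}.
That's 1 component.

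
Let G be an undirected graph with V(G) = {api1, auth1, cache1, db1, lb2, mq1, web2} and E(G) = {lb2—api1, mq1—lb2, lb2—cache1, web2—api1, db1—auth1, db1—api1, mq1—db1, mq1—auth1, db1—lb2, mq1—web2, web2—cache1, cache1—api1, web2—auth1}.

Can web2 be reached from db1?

Explore from db1.
Distance 1: reach api1, auth1, lb2, mq1.
Distance 2: reach cache1, web2.
Found web2.

Yes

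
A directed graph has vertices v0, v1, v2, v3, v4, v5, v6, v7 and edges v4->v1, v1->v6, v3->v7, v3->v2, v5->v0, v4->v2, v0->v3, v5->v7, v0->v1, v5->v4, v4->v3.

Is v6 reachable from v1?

Explore from v1.
Distance 1: reach v6.
Found v6.

Yes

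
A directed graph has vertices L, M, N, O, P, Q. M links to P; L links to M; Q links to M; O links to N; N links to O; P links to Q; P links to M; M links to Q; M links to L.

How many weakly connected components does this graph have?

2

From L: component {L, M, P, Q}.
From N: component {N, O}.
That's 2 components.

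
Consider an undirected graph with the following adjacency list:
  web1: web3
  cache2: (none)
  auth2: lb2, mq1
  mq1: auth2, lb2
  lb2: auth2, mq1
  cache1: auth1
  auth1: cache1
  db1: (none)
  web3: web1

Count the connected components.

From auth1: component {auth1, cache1}.
From auth2: component {auth2, lb2, mq1}.
From cache2: component {cache2}.
From db1: component {db1}.
From web1: component {web1, web3}.
That's 5 components.

5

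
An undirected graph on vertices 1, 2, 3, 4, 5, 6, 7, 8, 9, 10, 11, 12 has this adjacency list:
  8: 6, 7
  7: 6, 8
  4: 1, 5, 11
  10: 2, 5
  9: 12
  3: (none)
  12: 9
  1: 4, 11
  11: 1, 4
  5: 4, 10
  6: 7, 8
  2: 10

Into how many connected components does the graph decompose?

4

From 1: component {1, 2, 4, 5, 10, 11}.
From 3: component {3}.
From 6: component {6, 7, 8}.
From 9: component {9, 12}.
That's 4 components.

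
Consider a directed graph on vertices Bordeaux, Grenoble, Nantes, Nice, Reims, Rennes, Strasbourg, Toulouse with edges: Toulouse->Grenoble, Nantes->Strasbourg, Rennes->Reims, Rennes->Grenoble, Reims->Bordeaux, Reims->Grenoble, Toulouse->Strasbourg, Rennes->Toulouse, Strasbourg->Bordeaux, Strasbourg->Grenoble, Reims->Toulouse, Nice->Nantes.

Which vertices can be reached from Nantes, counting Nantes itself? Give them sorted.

Bordeaux, Grenoble, Nantes, Strasbourg

Start at Nantes.
Its neighbours: Strasbourg.
Then their neighbours: Bordeaux, Grenoble.
Nothing further is reachable.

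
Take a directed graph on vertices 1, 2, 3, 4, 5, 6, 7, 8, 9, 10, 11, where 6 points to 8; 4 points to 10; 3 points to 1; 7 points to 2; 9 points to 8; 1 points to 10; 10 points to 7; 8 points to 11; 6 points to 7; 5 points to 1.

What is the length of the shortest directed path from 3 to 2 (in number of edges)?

4

Distance 0: 3.
Distance 1: 1.
Distance 2: 10.
Distance 3: 7.
Distance 4: 2 — contains 2.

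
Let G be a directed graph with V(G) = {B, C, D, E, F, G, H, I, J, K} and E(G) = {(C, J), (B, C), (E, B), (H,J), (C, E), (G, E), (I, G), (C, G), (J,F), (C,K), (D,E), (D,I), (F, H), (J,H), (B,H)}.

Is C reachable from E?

Yes

Explore from E.
Distance 1: reach B.
Distance 2: reach C, H.
Found C.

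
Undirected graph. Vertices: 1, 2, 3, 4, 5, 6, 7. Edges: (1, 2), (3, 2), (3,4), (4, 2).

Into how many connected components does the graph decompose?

From 1: component {1, 2, 3, 4}.
From 5: component {5}.
From 6: component {6}.
From 7: component {7}.
That's 4 components.

4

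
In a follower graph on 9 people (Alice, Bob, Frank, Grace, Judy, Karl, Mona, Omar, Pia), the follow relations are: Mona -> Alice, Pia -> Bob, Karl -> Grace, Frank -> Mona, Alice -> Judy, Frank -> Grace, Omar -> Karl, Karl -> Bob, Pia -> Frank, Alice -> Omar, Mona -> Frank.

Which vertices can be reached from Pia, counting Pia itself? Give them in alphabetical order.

Alice, Bob, Frank, Grace, Judy, Karl, Mona, Omar, Pia

Start at Pia.
Its neighbours: Bob, Frank.
Then their neighbours: Grace, Mona.
Then next layer: Alice.
Then next layer: Judy, Omar.
Then next layer: Karl.
Every vertex is now reached.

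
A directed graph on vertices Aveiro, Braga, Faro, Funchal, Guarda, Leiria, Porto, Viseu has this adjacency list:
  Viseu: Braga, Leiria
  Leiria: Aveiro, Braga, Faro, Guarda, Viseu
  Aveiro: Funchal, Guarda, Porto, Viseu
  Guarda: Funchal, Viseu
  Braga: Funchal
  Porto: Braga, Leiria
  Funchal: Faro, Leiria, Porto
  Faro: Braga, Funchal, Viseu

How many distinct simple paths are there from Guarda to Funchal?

7

Guarda→Funchal
Guarda→Viseu→Braga→Funchal
Guarda→Viseu→Leiria→Aveiro→Funchal
Guarda→Viseu→Leiria→Aveiro→Porto→Braga→Funchal
Guarda→Viseu→Leiria→Braga→Funchal
Guarda→Viseu→Leiria→Faro→Braga→Funchal
Guarda→Viseu→Leiria→Faro→Funchal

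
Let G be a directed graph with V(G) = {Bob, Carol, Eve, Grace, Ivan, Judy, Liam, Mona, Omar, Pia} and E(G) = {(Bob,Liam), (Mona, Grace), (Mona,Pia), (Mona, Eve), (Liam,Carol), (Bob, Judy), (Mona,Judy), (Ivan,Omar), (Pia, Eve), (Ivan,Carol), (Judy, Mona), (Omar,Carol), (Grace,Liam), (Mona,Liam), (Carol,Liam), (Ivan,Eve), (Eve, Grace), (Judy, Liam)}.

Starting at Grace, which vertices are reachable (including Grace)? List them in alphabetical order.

Start at Grace.
Its neighbours: Liam.
Then their neighbours: Carol.
Nothing further is reachable.

Carol, Grace, Liam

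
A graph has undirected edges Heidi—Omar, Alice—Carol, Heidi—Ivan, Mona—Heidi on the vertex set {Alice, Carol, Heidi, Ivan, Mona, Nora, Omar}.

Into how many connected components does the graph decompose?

3

From Alice: component {Alice, Carol}.
From Heidi: component {Heidi, Ivan, Mona, Omar}.
From Nora: component {Nora}.
That's 3 components.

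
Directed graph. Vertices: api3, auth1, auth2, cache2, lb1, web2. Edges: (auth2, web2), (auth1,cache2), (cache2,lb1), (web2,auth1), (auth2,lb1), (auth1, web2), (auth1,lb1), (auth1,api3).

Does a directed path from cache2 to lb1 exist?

Yes

Explore from cache2.
Distance 1: reach lb1.
Found lb1.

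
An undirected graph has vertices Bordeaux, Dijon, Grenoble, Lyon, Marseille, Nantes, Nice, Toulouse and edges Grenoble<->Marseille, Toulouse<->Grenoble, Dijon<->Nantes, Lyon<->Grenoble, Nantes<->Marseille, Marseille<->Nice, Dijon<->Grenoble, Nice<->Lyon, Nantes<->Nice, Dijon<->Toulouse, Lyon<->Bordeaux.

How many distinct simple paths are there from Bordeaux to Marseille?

9

Bordeaux–Lyon–Grenoble–Dijon–Nantes–Marseille
Bordeaux–Lyon–Grenoble–Dijon–Nantes–Nice–Marseille
Bordeaux–Lyon–Grenoble–Marseille
Bordeaux–Lyon–Grenoble–Toulouse–Dijon–Nantes–Marseille
Bordeaux–Lyon–Grenoble–Toulouse–Dijon–Nantes–Nice–Marseille
Bordeaux–Lyon–Nice–Marseille
Bordeaux–Lyon–Nice–Nantes–Dijon–Grenoble–Marseille
Bordeaux–Lyon–Nice–Nantes–Dijon–Toulouse–Grenoble–Marseille
Bordeaux–Lyon–Nice–Nantes–Marseille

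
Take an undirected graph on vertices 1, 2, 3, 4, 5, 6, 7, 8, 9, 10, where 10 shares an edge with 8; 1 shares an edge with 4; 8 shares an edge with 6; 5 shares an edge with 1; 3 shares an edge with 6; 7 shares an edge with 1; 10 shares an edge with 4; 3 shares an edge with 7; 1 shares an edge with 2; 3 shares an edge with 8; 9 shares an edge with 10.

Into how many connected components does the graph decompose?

1

From 1: component {1, 2, 3, 4, 5, 6, 7, 8, 9, 10}.
That's 1 component.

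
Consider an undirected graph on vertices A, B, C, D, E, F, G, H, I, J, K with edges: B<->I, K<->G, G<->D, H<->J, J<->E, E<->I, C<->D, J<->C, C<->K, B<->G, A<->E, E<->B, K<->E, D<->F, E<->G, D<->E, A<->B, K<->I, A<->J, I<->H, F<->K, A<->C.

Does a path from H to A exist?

Explore from H.
Distance 1: reach I, J.
Distance 2: reach A, B, C, E, K.
Found A.

Yes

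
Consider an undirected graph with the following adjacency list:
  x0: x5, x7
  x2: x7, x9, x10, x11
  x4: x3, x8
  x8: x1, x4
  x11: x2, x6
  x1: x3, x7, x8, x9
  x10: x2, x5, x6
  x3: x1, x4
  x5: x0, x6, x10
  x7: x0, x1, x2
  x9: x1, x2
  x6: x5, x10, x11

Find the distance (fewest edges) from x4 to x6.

6

Distance 0: x4.
Distance 1: x3, x8.
Distance 2: x1.
Distance 3: x7, x9.
Distance 4: x0, x2.
Distance 5: x5, x10, x11.
Distance 6: x6 — contains x6.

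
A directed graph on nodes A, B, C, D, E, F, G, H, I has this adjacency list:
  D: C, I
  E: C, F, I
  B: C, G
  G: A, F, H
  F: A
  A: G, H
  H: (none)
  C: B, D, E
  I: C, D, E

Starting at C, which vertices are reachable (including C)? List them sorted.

A, B, C, D, E, F, G, H, I

Start at C.
Its neighbours: B, D, E.
Then their neighbours: F, G, I.
Then next layer: A, H.
Every vertex is now reached.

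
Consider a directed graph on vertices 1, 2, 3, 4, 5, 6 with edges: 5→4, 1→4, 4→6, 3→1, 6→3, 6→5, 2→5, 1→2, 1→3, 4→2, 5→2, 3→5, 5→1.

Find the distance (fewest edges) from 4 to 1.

Distance 0: 4.
Distance 1: 2, 6.
Distance 2: 3, 5.
Distance 3: 1 — contains 1.

3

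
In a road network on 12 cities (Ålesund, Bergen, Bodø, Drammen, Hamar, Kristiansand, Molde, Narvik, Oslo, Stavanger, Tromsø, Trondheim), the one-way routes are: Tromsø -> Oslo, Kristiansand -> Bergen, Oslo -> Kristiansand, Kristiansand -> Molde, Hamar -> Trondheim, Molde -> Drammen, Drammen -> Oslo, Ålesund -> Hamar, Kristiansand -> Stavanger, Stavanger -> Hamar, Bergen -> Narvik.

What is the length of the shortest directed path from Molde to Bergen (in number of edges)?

Distance 0: Molde.
Distance 1: Drammen.
Distance 2: Oslo.
Distance 3: Kristiansand.
Distance 4: Bergen, Stavanger — contains Bergen.

4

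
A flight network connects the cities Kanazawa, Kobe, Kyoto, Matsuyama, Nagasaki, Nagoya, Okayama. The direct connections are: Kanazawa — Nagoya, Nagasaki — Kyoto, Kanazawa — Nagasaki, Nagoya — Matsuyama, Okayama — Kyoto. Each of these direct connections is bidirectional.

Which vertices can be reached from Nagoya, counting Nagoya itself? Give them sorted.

Start at Nagoya.
Its neighbours: Kanazawa, Matsuyama.
Then their neighbours: Nagasaki.
Then next layer: Kyoto.
Then next layer: Okayama.
Nothing further is reachable.

Kanazawa, Kyoto, Matsuyama, Nagasaki, Nagoya, Okayama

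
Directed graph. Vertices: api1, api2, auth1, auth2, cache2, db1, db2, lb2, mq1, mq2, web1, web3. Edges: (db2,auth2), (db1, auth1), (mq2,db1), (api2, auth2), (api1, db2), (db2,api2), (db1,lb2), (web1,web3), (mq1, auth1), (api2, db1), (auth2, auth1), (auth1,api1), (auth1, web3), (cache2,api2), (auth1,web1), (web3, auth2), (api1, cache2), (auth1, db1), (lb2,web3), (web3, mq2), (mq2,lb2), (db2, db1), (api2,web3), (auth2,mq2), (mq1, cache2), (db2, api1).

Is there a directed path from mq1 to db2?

Explore from mq1.
Distance 1: reach auth1, cache2.
Distance 2: reach api1, api2, db1, web1, web3.
Distance 3: reach auth2, db2, lb2, mq2.
Found db2.

Yes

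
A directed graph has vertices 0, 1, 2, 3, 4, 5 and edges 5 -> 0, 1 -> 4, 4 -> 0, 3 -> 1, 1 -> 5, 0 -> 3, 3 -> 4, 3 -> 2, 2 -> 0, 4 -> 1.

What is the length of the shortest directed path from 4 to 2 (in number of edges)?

Distance 0: 4.
Distance 1: 0, 1.
Distance 2: 3, 5.
Distance 3: 2 — contains 2.

3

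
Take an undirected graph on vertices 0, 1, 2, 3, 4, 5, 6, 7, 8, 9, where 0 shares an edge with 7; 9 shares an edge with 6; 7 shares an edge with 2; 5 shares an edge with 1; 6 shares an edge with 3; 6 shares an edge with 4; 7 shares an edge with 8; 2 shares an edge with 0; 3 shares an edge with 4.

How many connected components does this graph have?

3

From 0: component {0, 2, 7, 8}.
From 1: component {1, 5}.
From 3: component {3, 4, 6, 9}.
That's 3 components.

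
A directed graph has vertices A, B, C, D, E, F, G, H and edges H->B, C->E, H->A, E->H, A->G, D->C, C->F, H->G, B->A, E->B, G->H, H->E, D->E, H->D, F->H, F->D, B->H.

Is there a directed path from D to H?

Explore from D.
Distance 1: reach C, E.
Distance 2: reach B, F, H.
Found H.

Yes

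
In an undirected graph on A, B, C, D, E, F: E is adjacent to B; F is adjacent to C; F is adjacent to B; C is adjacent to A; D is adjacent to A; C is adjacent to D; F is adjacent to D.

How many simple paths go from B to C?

3

B–F–C
B–F–D–A–C
B–F–D–C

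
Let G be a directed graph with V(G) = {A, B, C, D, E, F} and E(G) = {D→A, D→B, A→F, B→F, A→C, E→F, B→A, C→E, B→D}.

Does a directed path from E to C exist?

No

Explore from E.
Distance 1: reach F.
The search from E is exhausted; no directed path reaches C.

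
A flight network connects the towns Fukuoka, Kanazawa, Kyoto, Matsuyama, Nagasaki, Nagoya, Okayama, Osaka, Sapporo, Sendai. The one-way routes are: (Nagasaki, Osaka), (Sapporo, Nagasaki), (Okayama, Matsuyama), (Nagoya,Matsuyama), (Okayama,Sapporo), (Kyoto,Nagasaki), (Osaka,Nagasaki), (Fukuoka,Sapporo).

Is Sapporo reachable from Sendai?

No

Sendai has no outgoing edges, so nothing is reachable from it.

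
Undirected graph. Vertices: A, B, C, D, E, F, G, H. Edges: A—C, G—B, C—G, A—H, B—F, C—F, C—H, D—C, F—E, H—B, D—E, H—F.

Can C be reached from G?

Yes

Explore from G.
Distance 1: reach B, C.
Found C.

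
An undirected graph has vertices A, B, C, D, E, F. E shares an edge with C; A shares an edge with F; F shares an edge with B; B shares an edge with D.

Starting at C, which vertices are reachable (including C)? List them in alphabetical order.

C, E

Start at C.
Its neighbours: E.
Nothing further is reachable.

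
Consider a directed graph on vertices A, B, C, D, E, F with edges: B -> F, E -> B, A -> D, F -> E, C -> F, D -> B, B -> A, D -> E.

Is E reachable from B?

Explore from B.
Distance 1: reach A, F.
Distance 2: reach D, E.
Found E.

Yes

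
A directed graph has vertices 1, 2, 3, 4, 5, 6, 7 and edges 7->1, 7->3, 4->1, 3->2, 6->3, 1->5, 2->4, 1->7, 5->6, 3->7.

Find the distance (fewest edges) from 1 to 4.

Distance 0: 1.
Distance 1: 5, 7.
Distance 2: 3, 6.
Distance 3: 2.
Distance 4: 4 — contains 4.

4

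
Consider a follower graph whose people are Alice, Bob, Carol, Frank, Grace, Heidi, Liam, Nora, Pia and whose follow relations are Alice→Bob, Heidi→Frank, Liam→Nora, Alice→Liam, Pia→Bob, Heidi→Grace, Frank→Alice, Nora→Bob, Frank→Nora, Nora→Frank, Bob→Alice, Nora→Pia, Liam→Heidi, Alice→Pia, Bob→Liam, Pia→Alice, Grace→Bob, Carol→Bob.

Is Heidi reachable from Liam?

Yes

Explore from Liam.
Distance 1: reach Heidi, Nora.
Found Heidi.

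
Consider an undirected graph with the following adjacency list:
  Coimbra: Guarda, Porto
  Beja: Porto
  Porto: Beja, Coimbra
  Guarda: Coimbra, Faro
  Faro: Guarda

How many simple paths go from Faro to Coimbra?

Faro–Guarda–Coimbra

1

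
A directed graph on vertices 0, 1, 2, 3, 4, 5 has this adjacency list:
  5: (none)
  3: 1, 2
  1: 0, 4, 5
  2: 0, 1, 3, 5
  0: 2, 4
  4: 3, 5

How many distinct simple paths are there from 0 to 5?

9

0→2→1→4→5
0→2→1→5
0→2→3→1→4→5
0→2→3→1→5
0→2→5
0→4→3→1→5
0→4→3→2→1→5
0→4→3→2→5
0→4→5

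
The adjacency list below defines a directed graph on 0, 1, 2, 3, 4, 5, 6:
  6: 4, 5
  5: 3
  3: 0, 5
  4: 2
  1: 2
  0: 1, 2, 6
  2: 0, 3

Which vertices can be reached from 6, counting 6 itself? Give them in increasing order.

0, 1, 2, 3, 4, 5, 6

Start at 6.
Its neighbours: 4, 5.
Then their neighbours: 2, 3.
Then next layer: 0.
Then next layer: 1.
Every vertex is now reached.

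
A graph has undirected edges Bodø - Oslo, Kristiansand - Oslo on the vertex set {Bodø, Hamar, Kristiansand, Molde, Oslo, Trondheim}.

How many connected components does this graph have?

From Bodø: component {Bodø, Kristiansand, Oslo}.
From Hamar: component {Hamar}.
From Molde: component {Molde}.
From Trondheim: component {Trondheim}.
That's 4 components.

4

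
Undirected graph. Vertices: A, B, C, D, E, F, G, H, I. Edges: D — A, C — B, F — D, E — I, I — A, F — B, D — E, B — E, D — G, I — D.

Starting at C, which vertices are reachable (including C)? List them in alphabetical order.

Start at C.
Its neighbours: B.
Then their neighbours: E, F.
Then next layer: D, I.
Then next layer: A, G.
Nothing further is reachable.

A, B, C, D, E, F, G, I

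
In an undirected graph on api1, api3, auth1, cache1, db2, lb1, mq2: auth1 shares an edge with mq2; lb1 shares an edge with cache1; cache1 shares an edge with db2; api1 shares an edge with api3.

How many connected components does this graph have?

From api1: component {api1, api3}.
From auth1: component {auth1, mq2}.
From cache1: component {cache1, db2, lb1}.
That's 3 components.

3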